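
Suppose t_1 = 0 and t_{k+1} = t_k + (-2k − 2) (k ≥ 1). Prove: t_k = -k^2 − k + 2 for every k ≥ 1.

Base case: t_1 = 0, and -1^2 − 1 + 2 = 0.
Assume t_j = -j^2 − j + 2.
Then t_{j+1} = t_j + (-2j − 2) = (-j^2 − j + 2) + (-2j − 2) = -j^2 − 3j,
and -(j+1)^2 − (j+1) + 2 = -j^2 − 3j.
Hence t_k = -k^2 − k + 2 for every k ≥ 1, by induction.

t_k = -k^2 − k + 2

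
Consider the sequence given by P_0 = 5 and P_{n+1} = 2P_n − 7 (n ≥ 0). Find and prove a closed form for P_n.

Claim: P_n = -2^{n+1} + 7.

Base case: P_0 = 5, and -2^{0+1} + 7 = -2 + 7 = 5.
Assume P_m = -2^{m+1} + 7 for some m ≥ 0.
Then P_{m+1} = 2P_m − 7 = 2·(-2^{m+1} + 7) − 7 = -2^{m+2} + 14 − 7 = -2^{m+2} + 7.
Hence P_n = -2^{n+1} + 7 for every n ≥ 0, by induction.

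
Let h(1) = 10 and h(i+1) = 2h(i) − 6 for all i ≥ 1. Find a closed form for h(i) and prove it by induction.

Claim: h(i) = 2^{i+1} + 6.

Base case: h(1) = 10, and 2^{1+1} + 6 = 4 + 6 = 10.
Assume h(k) = 2^{k+1} + 6 for some k ≥ 1.
Then h(k+1) = 2h(k) − 6 = 2·(2^{k+1} + 6) − 6 = 2^{k+2} + 12 − 6 = 2^{k+2} + 6.
This completes the inductive step, so h(i) = 2^{i+1} + 6 for all i ≥ 1.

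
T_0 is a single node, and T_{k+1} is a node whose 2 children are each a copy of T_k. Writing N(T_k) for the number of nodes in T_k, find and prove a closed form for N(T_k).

Claim: N(T_k) = 2^{k+1} − 1.

Base case: N(T_0) = 1, and 2^{0+1} − 1 = 1.
Assume N(T_j) = 2^{j+1} − 1.
Then N(T_{j+1}) = 1 + 2N(T_j) = 1 + 2(2^{j+1} − 1) = 2^{j+2} − 2 + 1 = 2^{j+2} − 1.
This completes the inductive step, so N(T_k) = 2^{k+1} − 1 for all k ≥ 0.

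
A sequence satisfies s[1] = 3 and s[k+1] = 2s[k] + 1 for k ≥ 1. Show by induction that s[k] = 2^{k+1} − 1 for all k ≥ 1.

Base case: s[1] = 3, and 2^{1+1} − 1 = 4 − 1 = 3.
Assume s[r] = 2^{r+1} − 1 for some r ≥ 1.
Then s[r+1] = 2s[r] + 1 = 2·(2^{r+1} − 1) + 1 = 2^{r+2} − 2 + 1 = 2^{r+2} − 1.
This completes the inductive step, so s[k] = 2^{k+1} − 1 for all k ≥ 1.

s[k] = 2^{k+1} − 1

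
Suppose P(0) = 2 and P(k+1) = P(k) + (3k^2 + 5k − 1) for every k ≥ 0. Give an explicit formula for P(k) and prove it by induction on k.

Claim: P(k) = k^3 + k^2 − 3k + 2.

Base case: P(0) = 2, and 0^3 + 0^2 − 3·0 + 2 = 2.
Assume P(j) = j^3 + j^2 − 3j + 2.
Then P(j+1) = P(j) + (3j^2 + 5j − 1) = (j^3 + j^2 − 3j + 2) + (3j^2 + 5j − 1) = j^3 + 4j^2 + 2j + 1,
and (j+1)^3 + (j+1)^2 − 3·(j+1) + 2 = j^3 + 4j^2 + 2j + 1.
By induction, P(k) = k^3 + k^2 − 3k + 2 for all k ≥ 0.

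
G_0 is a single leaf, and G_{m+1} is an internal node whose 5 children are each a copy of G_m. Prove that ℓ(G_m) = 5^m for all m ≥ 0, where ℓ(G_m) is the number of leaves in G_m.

Base case: ℓ(G_0) = 1, and 5^0 = 1.
Assume ℓ(G_r) = 5^r.
Then ℓ(G_{r+1}) = 5·ℓ(G_r) = 5·5^r = 5^{r+1}.
By induction, ℓ(G_m) = 5^m for all m ≥ 0.

ℓ(G_m) = 5^m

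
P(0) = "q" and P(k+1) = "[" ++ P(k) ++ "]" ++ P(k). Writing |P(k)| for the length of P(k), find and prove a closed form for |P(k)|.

Claim: |P(k)| = 3·2^k − 2.

Base case: |P(0)| = 1, and 3·2^0 − 2 = 1.
Assume |P(m)| = 3·2^m − 2.
Then |P(m+1)| = 1 + |P(m)| + 1 + |P(m)| = 2|P(m)| + 2 = 2(3·2^m − 2) + 2 = 3·2^{m+1} − 4 + 2 = 3·2^{m+1} − 2.
Hence |P(k)| = 3·2^k − 2 for every k ≥ 0, by induction.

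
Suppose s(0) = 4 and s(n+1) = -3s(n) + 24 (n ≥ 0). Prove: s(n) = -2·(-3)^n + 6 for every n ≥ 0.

Base case: s(0) = 4, and -2·(-3)^0 + 6 = -2 + 6 = 4.
Assume s(j) = -2·(-3)^j + 6 for some j ≥ 0.
Then s(j+1) = -3s(j) + 24 = -3·(-2·(-3)^j + 6) + 24 = 6·(-3)^j − 18 + 24 = -2·(-3)^{j+1} + 6.
Hence s(n) = -2·(-3)^n + 6 for every n ≥ 0, by induction.

s(n) = -2·(-3)^n + 6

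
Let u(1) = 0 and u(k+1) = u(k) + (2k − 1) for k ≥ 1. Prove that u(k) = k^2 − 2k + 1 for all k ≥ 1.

Base case: u(1) = 0, and 1^2 − 2·1 + 1 = 0.
Assume u(r) = r^2 − 2r + 1.
Then u(r+1) = u(r) + (2r − 1) = (r^2 − 2r + 1) + (2r − 1) = r^2,
and (r+1)^2 − 2·(r+1) + 1 = r^2.
Hence u(k) = k^2 − 2k + 1 for every k ≥ 1, by induction.

u(k) = k^2 − 2k + 1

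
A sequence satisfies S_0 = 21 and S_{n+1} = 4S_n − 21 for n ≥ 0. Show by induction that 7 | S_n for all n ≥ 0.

Base case: S_0 = 21 = 7·3, so 7 | S_0.
Assume 7 | S_j, so S_j = 7t for some integer t.
Then S_{j+1} = 4S_j − 21 = 4·(7t) − 21 = 7(4t − 3), so 7 | S_{j+1}.
By induction, 7 | S_n for all n ≥ 0.

7 | S_n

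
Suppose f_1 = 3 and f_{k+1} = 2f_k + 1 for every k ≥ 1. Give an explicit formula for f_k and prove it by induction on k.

Claim: f_k = 2^{k+1} − 1.

Base case: f_1 = 3, and 2^{1+1} − 1 = 4 − 1 = 3.
Assume f_m = 2^{m+1} − 1 for some m ≥ 1.
Then f_{m+1} = 2f_m + 1 = 2·(2^{m+1} − 1) + 1 = 2^{m+2} − 2 + 1 = 2^{m+2} − 1.
This completes the inductive step, so f_k = 2^{k+1} − 1 for all k ≥ 1.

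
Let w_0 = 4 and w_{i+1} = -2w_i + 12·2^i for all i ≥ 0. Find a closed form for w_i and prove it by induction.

Claim: w_i = (-2)^i + 3·2^i.

Base case: w_0 = 4, and (-2)^0 + 3·2^0 = 1 + 3 = 4.
Assume w_k = (-2)^k + 3·2^k for some k ≥ 0.
Then w_{k+1} = -2w_k + 12·2^k = -2·((-2)^k + 3·2^k) + 12·2^k = (-2)^{k+1} − 6·2^k + 12·2^k = (-2)^{k+1} + 6·2^k = (-2)^{k+1} + 3·2^{k+1}.
So the formula holds for k+1, and by induction w_i = (-2)^i + 3·2^i for all i ≥ 0.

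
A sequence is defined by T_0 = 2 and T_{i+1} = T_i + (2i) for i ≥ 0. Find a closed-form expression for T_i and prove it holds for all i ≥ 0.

Claim: T_i = i^2 − i + 2.

Base case: T_0 = 2, and 0^2 − 0 + 2 = 2.
Assume T_m = m^2 − m + 2.
Then T_{m+1} = T_m + (2m) = (m^2 − m + 2) + (2m) = m^2 + m + 2,
and (m+1)^2 − (m+1) + 2 = m^2 + m + 2.
This completes the inductive step, so T_i = i^2 − i + 2 for all i ≥ 0.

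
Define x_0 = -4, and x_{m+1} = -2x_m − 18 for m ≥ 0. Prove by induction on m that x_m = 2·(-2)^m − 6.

Base case: x_0 = -4, and 2·(-2)^0 − 6 = 2 − 6 = -4.
Assume x_j = 2·(-2)^j − 6 for some j ≥ 0.
Then x_{j+1} = -2x_j − 18 = -2·(2·(-2)^j − 6) − 18 = -4·(-2)^j + 12 − 18 = 2·(-2)^{j+1} − 6.
By induction, x_m = 2·(-2)^m − 6 for all m ≥ 0.

x_m = 2·(-2)^m − 6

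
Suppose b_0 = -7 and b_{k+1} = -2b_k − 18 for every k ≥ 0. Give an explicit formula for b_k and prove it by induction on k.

Claim: b_k = -(-2)^k − 6.

Base case: b_0 = -7, and -(-2)^0 − 6 = -1 − 6 = -7.
Assume b_r = -(-2)^r − 6 for some r ≥ 0.
Then b_{r+1} = -2b_r − 18 = -2·(-(-2)^r − 6) − 18 = 2·(-2)^r + 12 − 18 = -(-2)^{r+1} − 6.
Hence b_k = -(-2)^k − 6 for every k ≥ 0, by induction.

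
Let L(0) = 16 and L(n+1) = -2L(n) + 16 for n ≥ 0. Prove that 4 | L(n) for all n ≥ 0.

Base case: L(0) = 16 = 4·4, so 4 | L(0).
Assume 4 | L(j), so L(j) = 4t for some integer t.
Then L(j+1) = -2L(j) + 16 = -2·(4t) + 16 = 4(-2t + 4), so 4 | L(j+1).
Hence 4 | L(n) for every n ≥ 0, by induction.

4 | L(n)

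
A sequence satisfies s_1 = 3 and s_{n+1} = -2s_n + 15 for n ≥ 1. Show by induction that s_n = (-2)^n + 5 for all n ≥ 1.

Base case: s_1 = 3, and (-2)^1 + 5 = -2 + 5 = 3.
Assume s_r = (-2)^r + 5 for some r ≥ 1.
Then s_{r+1} = -2s_r + 15 = -2·((-2)^r + 5) + 15 = -2·(-2)^r − 10 + 15 = (-2)^{r+1} + 5.
This completes the inductive step, so s_n = (-2)^n + 5 for all n ≥ 1.

s_n = (-2)^n + 5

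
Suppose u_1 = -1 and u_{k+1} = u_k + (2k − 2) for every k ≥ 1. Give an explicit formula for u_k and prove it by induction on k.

Claim: u_k = k^2 − 3k + 1.

Base case: u_1 = -1, and 1^2 − 3·1 + 1 = -1.
Assume u_r = r^2 − 3r + 1.
Then u_{r+1} = u_r + (2r − 2) = (r^2 − 3r + 1) + (2r − 2) = r^2 − r − 1,
and (r+1)^2 − 3·(r+1) + 1 = r^2 − r − 1.
This completes the inductive step, so u_k = k^2 − 3k + 1 for all k ≥ 1.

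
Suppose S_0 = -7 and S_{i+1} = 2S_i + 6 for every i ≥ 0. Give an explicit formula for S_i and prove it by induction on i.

Claim: S_i = -2^i − 6.

Base case: S_0 = -7, and -2^0 − 6 = -1 − 6 = -7.
Assume S_m = -2^m − 6 for some m ≥ 0.
Then S_{m+1} = 2S_m + 6 = 2·(-2^m − 6) + 6 = -2^{m+1} − 12 + 6 = -2^{m+1} − 6.
By induction, S_i = -2^i − 6 for all i ≥ 0.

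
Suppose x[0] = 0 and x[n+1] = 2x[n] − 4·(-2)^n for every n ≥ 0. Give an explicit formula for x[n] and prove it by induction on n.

Claim: x[n] = -2^n + (-2)^n.

Base case: x[0] = 0, and -2^0 + (-2)^0 = -1 + 1 = 0.
Assume x[m] = -2^m + (-2)^m for some m ≥ 0.
Then x[m+1] = 2x[m] − 4·(-2)^m = 2·(-2^m + (-2)^m) − 4·(-2)^m = -2^{m+1} + 2·(-2)^m − 4·(-2)^m = -2^{m+1} − 2·(-2)^m = -2^{m+1} + (-2)^{m+1}.
By induction, x[n] = -2^n + (-2)^n for all n ≥ 0.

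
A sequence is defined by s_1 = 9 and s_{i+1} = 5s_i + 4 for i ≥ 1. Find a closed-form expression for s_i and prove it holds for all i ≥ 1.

Claim: s_i = 2·5^i − 1.

Base case: s_1 = 9, and 2·5^1 − 1 = 10 − 1 = 9.
Assume s_r = 2·5^r − 1 for some r ≥ 1.
Then s_{r+1} = 5s_r + 4 = 5·(2·5^r − 1) + 4 = 10·5^r − 5 + 4 = 2·5^{r+1} − 1.
This completes the inductive step, so s_i = 2·5^i − 1 for all i ≥ 1.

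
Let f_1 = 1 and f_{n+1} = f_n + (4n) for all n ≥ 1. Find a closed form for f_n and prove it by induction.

Claim: f_n = 2n^2 − 2n + 1.

Base case: f_1 = 1, and 2·1^2 − 2·1 + 1 = 1.
Assume f_k = 2k^2 − 2k + 1.
Then f_{k+1} = f_k + (4k) = (2k^2 − 2k + 1) + (4k) = 2k^2 + 2k + 1,
and 2·(k+1)^2 − 2·(k+1) + 1 = 2k^2 + 2k + 1.
By induction, f_n = 2n^2 − 2n + 1 for all n ≥ 1.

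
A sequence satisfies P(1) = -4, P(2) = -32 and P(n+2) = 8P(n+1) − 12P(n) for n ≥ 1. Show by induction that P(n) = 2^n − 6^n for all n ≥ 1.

Base cases: P(1) = -4 and 2^1 − 6^1 = -4; P(2) = -32 and 2^2 − 6^2 = -32.
Assume P(j) = 2^j − 6^j for all 1 ≤ j ≤ r, where r ≥ 2.
Then P(r+1) = 8P(r) − 12P(r−1) = 8·(2^r − 6^r) − 12·(2^{r−1} − 6^{r−1}) = (8·2 − 12)2^{r−1} − (8·6 − 12)6^{r−1} = 4·2^{r−1} − 36·6^{r−1} = 2^{r+1} − 6^{r+1}.
Hence P(n) = 2^n − 6^n for every n ≥ 1, by strong induction.

P(n) = 2^n − 6^n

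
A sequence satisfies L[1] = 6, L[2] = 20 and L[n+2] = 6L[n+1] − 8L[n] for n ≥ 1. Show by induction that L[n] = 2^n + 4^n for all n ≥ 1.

Base cases: L[1] = 6 and 2^1 + 4^1 = 6; L[2] = 20 and 2^2 + 4^2 = 20.
Assume L[j] = 2^j + 4^j for all 1 ≤ j ≤ r, where r ≥ 2.
Then L[r+1] = 6L[r] − 8L[r−1] = 6·(2^r + 4^r) − 8·(2^{r−1} + 4^{r−1}) = (6·2 − 8)2^{r−1} + (6·4 − 8)4^{r−1} = 4·2^{r−1} + 16·4^{r−1} = 2^{r+1} + 4^{r+1}.
This completes the inductive step, so L[n] = 2^n + 4^n for all n ≥ 1.

L[n] = 2^n + 4^n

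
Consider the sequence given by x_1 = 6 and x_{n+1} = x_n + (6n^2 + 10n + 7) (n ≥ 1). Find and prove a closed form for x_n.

Claim: x_n = 2n^3 + 2n^2 + 3n − 1.

Base case: x_1 = 6, and 2·1^3 + 2·1^2 + 3·1 − 1 = 6.
Assume x_k = 2k^3 + 2k^2 + 3k − 1.
Then x_{k+1} = x_k + (6k^2 + 10k + 7) = (2k^3 + 2k^2 + 3k − 1) + (6k^2 + 10k + 7) = 2k^3 + 8k^2 + 13k + 6,
and 2·(k+1)^3 + 2·(k+1)^2 + 3·(k+1) − 1 = 2k^3 + 8k^2 + 13k + 6.
Hence x_n = 2n^3 + 2n^2 + 3n − 1 for every n ≥ 1, by induction.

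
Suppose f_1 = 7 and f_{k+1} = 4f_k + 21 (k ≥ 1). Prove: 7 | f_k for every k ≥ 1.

Base case: f_1 = 7 = 7·1, so 7 | f_1.
Assume 7 | f_j, so f_j = 7t for some integer t.
Then f_{j+1} = 4f_j + 21 = 4·(7t) + 21 = 7(4t + 3), so 7 | f_{j+1}.
Hence 7 | f_k for every k ≥ 1, by induction.

7 | f_k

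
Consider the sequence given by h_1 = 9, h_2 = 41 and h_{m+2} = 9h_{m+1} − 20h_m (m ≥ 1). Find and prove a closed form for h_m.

Claim: h_m = 5^m + 4^m.

Base cases: h_1 = 9 and 5^1 + 4^1 = 9; h_2 = 41 and 5^2 + 4^2 = 41.
Assume h_j = 5^j + 4^j for all 1 ≤ j ≤ k, where k ≥ 2.
Then h_{k+1} = 9h_k − 20h_{k−1} = 9·(5^k + 4^k) − 20·(5^{k−1} + 4^{k−1}) = (9·5 − 20)5^{k−1} + (9·4 − 20)4^{k−1} = 25·5^{k−1} + 16·4^{k−1} = 5^{k+1} + 4^{k+1}.
This completes the inductive step, so h_m = 5^m + 4^m for all m ≥ 1.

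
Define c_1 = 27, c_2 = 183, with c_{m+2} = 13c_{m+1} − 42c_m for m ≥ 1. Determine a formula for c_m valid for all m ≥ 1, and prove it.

Claim: c_m = 3·7^m + 6^m.

Base cases: c_1 = 27 and 3·7^1 + 6^1 = 27; c_2 = 183 and 3·7^2 + 6^2 = 183.
Assume c_j = 3·7^j + 6^j for all 1 ≤ j ≤ r, where r ≥ 2.
Then c_{r+1} = 13c_r − 42c_{r−1} = 13·(3·7^r + 6^r) − 42·(3·7^{r−1} + 6^{r−1}) = 3·(13·7 − 42)7^{r−1} + (13·6 − 42)6^{r−1} = 147·7^{r−1} + 36·6^{r−1} = 3·7^{r+1} + 6^{r+1}.
Hence c_m = 3·7^m + 6^m for every m ≥ 1, by strong induction.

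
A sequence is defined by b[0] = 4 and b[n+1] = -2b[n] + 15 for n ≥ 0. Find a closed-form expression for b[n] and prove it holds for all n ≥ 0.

Claim: b[n] = -(-2)^n + 5.

Base case: b[0] = 4, and -(-2)^0 + 5 = -1 + 5 = 4.
Assume b[m] = -(-2)^m + 5 for some m ≥ 0.
Then b[m+1] = -2b[m] + 15 = -2·(-(-2)^m + 5) + 15 = 2·(-2)^m − 10 + 15 = -(-2)^{m+1} + 5.
So the formula holds for m+1, and by induction b[n] = -(-2)^n + 5 for all n ≥ 0.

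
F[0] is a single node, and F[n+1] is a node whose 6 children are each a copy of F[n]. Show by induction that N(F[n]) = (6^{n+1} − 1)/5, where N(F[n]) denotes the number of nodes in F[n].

Base case: N(F[0]) = 1, and (6^{0+1} − 1)/5 = 1.
Assume N(F[r]) = (6^{r+1} − 1)/5.
Then N(F[r+1]) = 1 + 6N(F[r]) = 1 + 6·(6^{r+1} − 1)/5 = 1 + (6^{r+2} − 6)/5 = (5 + 6^{r+2} − 6)/5 = (6^{r+2} − 1)/5.
Hence N(F[n]) = (6^{n+1} − 1)/5 for every n ≥ 0, by induction.

N(F[n]) = (6^{n+1} − 1)/5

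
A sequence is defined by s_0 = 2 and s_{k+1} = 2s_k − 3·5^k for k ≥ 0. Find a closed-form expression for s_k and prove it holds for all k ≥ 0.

Claim: s_k = 3·2^k − 5^k.

Base case: s_0 = 2, and 3·2^0 − 5^0 = 3 − 1 = 2.
Assume s_r = 3·2^r − 5^r for some r ≥ 0.
Then s_{r+1} = 2s_r − 3·5^r = 2·(3·2^r − 5^r) − 3·5^r = 3·2^{r+1} − 2·5^r − 3·5^r = 3·2^{r+1} − 5·5^r = 3·2^{r+1} − 5^{r+1}.
By induction, s_k = 3·2^k − 5^k for all k ≥ 0.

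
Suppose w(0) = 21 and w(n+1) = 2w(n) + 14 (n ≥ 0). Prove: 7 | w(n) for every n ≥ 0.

Base case: w(0) = 21 = 7·3, so 7 | w(0).
Assume 7 | w(k), so w(k) = 7t for some integer t.
Then w(k+1) = 2w(k) + 14 = 2·(7t) + 14 = 7(2t + 2), so 7 | w(k+1).
This completes the inductive step, so 7 | w(n) for all n ≥ 0.

7 | w(n)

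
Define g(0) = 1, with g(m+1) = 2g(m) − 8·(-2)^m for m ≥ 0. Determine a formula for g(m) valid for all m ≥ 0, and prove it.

Claim: g(m) = -2^m + 2·(-2)^m.

Base case: g(0) = 1, and -2^0 + 2·(-2)^0 = -1 + 2 = 1.
Assume g(j) = -2^j + 2·(-2)^j for some j ≥ 0.
Then g(j+1) = 2g(j) − 8·(-2)^j = 2·(-2^j + 2·(-2)^j) − 8·(-2)^j = -2^{j+1} + 4·(-2)^j − 8·(-2)^j = -2^{j+1} − 4·(-2)^j = -2^{j+1} + 2·(-2)^{j+1}.
So the formula holds for j+1, and by induction g(m) = -2^m + 2·(-2)^m for all m ≥ 0.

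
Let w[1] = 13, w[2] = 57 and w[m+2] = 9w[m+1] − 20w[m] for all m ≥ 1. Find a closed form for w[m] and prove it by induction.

Claim: w[m] = 5^m + 2·4^m.

Base cases: w[1] = 13 and 5^1 + 2·4^1 = 13; w[2] = 57 and 5^2 + 2·4^2 = 57.
Assume w[i] = 5^i + 2·4^i for all 1 ≤ i ≤ j, where j ≥ 2.
Then w[j+1] = 9w[j] − 20w[j−1] = 9·(5^j + 2·4^j) − 20·(5^{j−1} + 2·4^{j−1}) = (9·5 − 20)5^{j−1} + 2·(9·4 − 20)4^{j−1} = 25·5^{j−1} + 32·4^{j−1} = 5^{j+1} + 2·4^{j+1}.
By strong induction, w[m] = 5^m + 2·4^m for all m ≥ 1.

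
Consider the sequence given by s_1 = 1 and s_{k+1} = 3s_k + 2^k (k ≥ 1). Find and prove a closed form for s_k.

Claim: s_k = 3^k − 2^k.

Base case: s_1 = 1, and 3^1 − 2^1 = 3 − 2 = 1.
Assume s_m = 3^m − 2^m for some m ≥ 1.
Then s_{m+1} = 3s_m + 2^m = 3·(3^m − 2^m) + 2^m = 3^{m+1} − 3·2^m + 2^m = 3^{m+1} − 2·2^m = 3^{m+1} − 2^{m+1}.
So the formula holds for m+1, and by induction s_k = 3^k − 2^k for all k ≥ 1.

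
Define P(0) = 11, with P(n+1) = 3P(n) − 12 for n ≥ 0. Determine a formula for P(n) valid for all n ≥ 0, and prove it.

Claim: P(n) = 5·3^n + 6.

Base case: P(0) = 11, and 5·3^0 + 6 = 5 + 6 = 11.
Assume P(m) = 5·3^m + 6 for some m ≥ 0.
Then P(m+1) = 3P(m) − 12 = 3·(5·3^m + 6) − 12 = 15·3^m + 18 − 12 = 5·3^{m+1} + 6.
This completes the inductive step, so P(n) = 5·3^n + 6 for all n ≥ 0.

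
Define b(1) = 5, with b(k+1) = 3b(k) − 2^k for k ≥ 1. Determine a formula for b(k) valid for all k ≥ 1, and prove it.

Claim: b(k) = 3^k + 2^k.

Base case: b(1) = 5, and 3^1 + 2^1 = 3 + 2 = 5.
Assume b(j) = 3^j + 2^j for some j ≥ 1.
Then b(j+1) = 3b(j) − 2^j = 3·(3^j + 2^j) − 2^j = 3^{j+1} + 3·2^j − 2^j = 3^{j+1} + 2·2^j = 3^{j+1} + 2^{j+1}.
So the formula holds for j+1, and by induction b(k) = 3^k + 2^k for all k ≥ 1.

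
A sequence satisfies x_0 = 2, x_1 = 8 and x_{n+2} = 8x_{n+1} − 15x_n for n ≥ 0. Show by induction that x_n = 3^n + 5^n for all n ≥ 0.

Base cases: x_0 = 2 and 3^0 + 5^0 = 2; x_1 = 8 and 3^1 + 5^1 = 8.
Assume x_j = 3^j + 5^j for all 0 ≤ j ≤ k, where k ≥ 1.
Then x_{k+1} = 8x_k − 15x_{k−1} = 8·(3^k + 5^k) − 15·(3^{k−1} + 5^{k−1}) = (8·3 − 15)3^{k−1} + (8·5 − 15)5^{k−1} = 9·3^{k−1} + 25·5^{k−1} = 3^{k+1} + 5^{k+1}.
By strong induction, x_n = 3^n + 5^n for all n ≥ 0.

x_n = 3^n + 5^n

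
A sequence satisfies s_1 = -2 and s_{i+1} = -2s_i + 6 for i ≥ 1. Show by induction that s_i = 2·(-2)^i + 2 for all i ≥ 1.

Base case: s_1 = -2, and 2·(-2)^1 + 2 = -4 + 2 = -2.
Assume s_m = 2·(-2)^m + 2 for some m ≥ 1.
Then s_{m+1} = -2s_m + 6 = -2·(2·(-2)^m + 2) + 6 = -4·(-2)^m − 4 + 6 = 2·(-2)^{m+1} + 2.
By induction, s_i = 2·(-2)^i + 2 for all i ≥ 1.

s_i = 2·(-2)^i + 2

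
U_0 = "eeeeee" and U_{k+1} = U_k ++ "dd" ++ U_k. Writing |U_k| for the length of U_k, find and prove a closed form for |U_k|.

Claim: |U_k| = 2^{k+3} − 2.

Base case: |U_0| = 6, and 2^{0+3} − 2 = 6.
Assume |U_m| = 2^{m+3} − 2.
Then |U_{m+1}| = |U_m| + 2 + |U_m| = 2|U_m| + 2 = 2(2^{m+3} − 2) + 2 = 2^{m+1+3} − 4 + 2 = 2^{m+1+3} − 2.
This completes the inductive step, so |U_k| = 2^{k+3} − 2 for all k ≥ 0.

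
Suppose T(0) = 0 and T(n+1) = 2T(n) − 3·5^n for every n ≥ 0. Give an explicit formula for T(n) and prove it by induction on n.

Claim: T(n) = 2^n − 5^n.

Base case: T(0) = 0, and 2^0 − 5^0 = 1 − 1 = 0.
Assume T(j) = 2^j − 5^j for some j ≥ 0.
Then T(j+1) = 2T(j) − 3·5^j = 2·(2^j − 5^j) − 3·5^j = 2^{j+1} − 2·5^j − 3·5^j = 2^{j+1} − 5·5^j = 2^{j+1} − 5^{j+1}.
This completes the inductive step, so T(n) = 2^n − 5^n for all n ≥ 0.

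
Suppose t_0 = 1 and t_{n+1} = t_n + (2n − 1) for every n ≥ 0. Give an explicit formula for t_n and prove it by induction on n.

Claim: t_n = n^2 − 2n + 1.

Base case: t_0 = 1, and 0^2 − 2·0 + 1 = 1.
Assume t_j = j^2 − 2j + 1.
Then t_{j+1} = t_j + (2j − 1) = (j^2 − 2j + 1) + (2j − 1) = j^2,
and (j+1)^2 − 2·(j+1) + 1 = j^2.
This completes the inductive step, so t_n = n^2 − 2n + 1 for all n ≥ 0.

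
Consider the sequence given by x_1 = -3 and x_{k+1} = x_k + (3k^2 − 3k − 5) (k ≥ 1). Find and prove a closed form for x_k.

Claim: x_k = k^3 − 3k^2 − 3k + 2.

Base case: x_1 = -3, and 1^3 − 3·1^2 − 3·1 + 2 = -3.
Assume x_r = r^3 − 3r^2 − 3r + 2.
Then x_{r+1} = x_r + (3r^2 − 3r − 5) = (r^3 − 3r^2 − 3r + 2) + (3r^2 − 3r − 5) = r^3 − 6r − 3,
and (r+1)^3 − 3·(r+1)^2 − 3·(r+1) + 2 = r^3 − 6r − 3.
This completes the inductive step, so x_k = k^3 − 3k^2 − 3k + 2 for all k ≥ 1.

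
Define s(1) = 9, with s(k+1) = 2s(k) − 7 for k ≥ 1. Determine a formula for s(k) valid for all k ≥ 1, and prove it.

Claim: s(k) = 2^k + 7.

Base case: s(1) = 9, and 2^1 + 7 = 2 + 7 = 9.
Assume s(j) = 2^j + 7 for some j ≥ 1.
Then s(j+1) = 2s(j) − 7 = 2·(2^j + 7) − 7 = 2^{j+1} + 14 − 7 = 2^{j+1} + 7.
So the formula holds for j+1, and by induction s(k) = 2^k + 7 for all k ≥ 1.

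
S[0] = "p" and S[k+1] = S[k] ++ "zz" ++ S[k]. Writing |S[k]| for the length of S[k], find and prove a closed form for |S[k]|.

Claim: |S[k]| = 3·2^k − 2.

Base case: |S[0]| = 1, and 3·2^0 − 2 = 1.
Assume |S[j]| = 3·2^j − 2.
Then |S[j+1]| = |S[j]| + 2 + |S[j]| = 2|S[j]| + 2 = 2(3·2^j − 2) + 2 = 3·2^{j+1} − 4 + 2 = 3·2^{j+1} − 2.
By induction, |S[k]| = 3·2^k − 2 for all k ≥ 0.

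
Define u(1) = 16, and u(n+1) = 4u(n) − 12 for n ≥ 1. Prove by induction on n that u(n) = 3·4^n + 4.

Base case: u(1) = 16, and 3·4^1 + 4 = 12 + 4 = 16.
Assume u(r) = 3·4^r + 4 for some r ≥ 1.
Then u(r+1) = 4u(r) − 12 = 4·(3·4^r + 4) − 12 = 12·4^r + 16 − 12 = 3·4^{r+1} + 4.
This completes the inductive step, so u(n) = 3·4^n + 4 for all n ≥ 1.

u(n) = 3·4^n + 4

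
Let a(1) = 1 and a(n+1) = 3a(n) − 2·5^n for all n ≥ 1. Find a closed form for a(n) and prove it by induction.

Claim: a(n) = 2·3^n − 5^n.

Base case: a(1) = 1, and 2·3^1 − 5^1 = 6 − 5 = 1.
Assume a(m) = 2·3^m − 5^m for some m ≥ 1.
Then a(m+1) = 3a(m) − 2·5^m = 3·(2·3^m − 5^m) − 2·5^m = 2·3^{m+1} − 3·5^m − 2·5^m = 2·3^{m+1} − 5·5^m = 2·3^{m+1} − 5^{m+1}.
Hence a(n) = 2·3^n − 5^n for every n ≥ 1, by induction.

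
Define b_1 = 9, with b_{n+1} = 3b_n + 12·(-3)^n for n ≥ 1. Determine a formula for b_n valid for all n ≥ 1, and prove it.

Claim: b_n = 3^n − 2·(-3)^n.

Base case: b_1 = 9, and 3^1 − 2·(-3)^1 = 3 + 6 = 9.
Assume b_m = 3^m − 2·(-3)^m for some m ≥ 1.
Then b_{m+1} = 3b_m + 12·(-3)^m = 3·(3^m − 2·(-3)^m) + 12·(-3)^m = 3^{m+1} − 6·(-3)^m + 12·(-3)^m = 3^{m+1} + 6·(-3)^m = 3^{m+1} − 2·(-3)^{m+1}.
So the formula holds for m+1, and by induction b_n = 3^n − 2·(-3)^n for all n ≥ 1.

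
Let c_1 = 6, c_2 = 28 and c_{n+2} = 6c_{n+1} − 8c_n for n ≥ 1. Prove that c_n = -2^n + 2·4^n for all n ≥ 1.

Base cases: c_1 = 6 and -2^1 + 2·4^1 = 6; c_2 = 28 and -2^2 + 2·4^2 = 28.
Assume c_i = -2^i + 2·4^i for all 1 ≤ i ≤ j, where j ≥ 2.
Then c_{j+1} = 6c_j − 8c_{j−1} = 6·(-2^j + 2·4^j) − 8·(-2^{j−1} + 2·4^{j−1}) = -(6·2 − 8)2^{j−1} + 2·(6·4 − 8)4^{j−1} = -4·2^{j−1} + 32·4^{j−1} = -2^{j+1} + 2·4^{j+1}.
So the formula holds for j+1, and by strong induction c_n = -2^n + 2·4^n for all n ≥ 1.

c_n = -2^n + 2·4^n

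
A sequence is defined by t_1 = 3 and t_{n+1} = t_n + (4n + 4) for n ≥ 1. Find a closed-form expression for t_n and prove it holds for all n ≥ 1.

Claim: t_n = 2n^2 + 2n − 1.

Base case: t_1 = 3, and 2·1^2 + 2·1 − 1 = 3.
Assume t_m = 2m^2 + 2m − 1.
Then t_{m+1} = t_m + (4m + 4) = (2m^2 + 2m − 1) + (4m + 4) = 2m^2 + 6m + 3,
and 2·(m+1)^2 + 2·(m+1) − 1 = 2m^2 + 6m + 3.
This completes the inductive step, so t_n = 2n^2 + 2n − 1 for all n ≥ 1.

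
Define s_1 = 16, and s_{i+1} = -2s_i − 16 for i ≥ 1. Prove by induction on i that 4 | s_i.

Base case: s_1 = 16 = 4·4, so 4 | s_1.
Assume 4 | s_j, so s_j = 4t for some integer t.
Then s_{j+1} = -2s_j − 16 = -2·(4t) − 16 = 4(-2t − 4), so 4 | s_{j+1}.
So the property holds for j+1, and by induction 4 | s_i for all i ≥ 1.

4 | s_i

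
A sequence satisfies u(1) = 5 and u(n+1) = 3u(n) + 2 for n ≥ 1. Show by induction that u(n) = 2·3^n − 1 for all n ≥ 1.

Base case: u(1) = 5, and 2·3^1 − 1 = 6 − 1 = 5.
Assume u(m) = 2·3^m − 1 for some m ≥ 1.
Then u(m+1) = 3u(m) + 2 = 3·(2·3^m − 1) + 2 = 6·3^m − 3 + 2 = 2·3^{m+1} − 1.
So the formula holds for m+1, and by induction u(n) = 2·3^n − 1 for all n ≥ 1.

u(n) = 2·3^n − 1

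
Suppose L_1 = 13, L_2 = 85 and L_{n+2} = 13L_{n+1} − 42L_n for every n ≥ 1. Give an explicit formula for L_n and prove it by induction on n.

Claim: L_n = 6^n + 7^n.

Base cases: L_1 = 13 and 6^1 + 7^1 = 13; L_2 = 85 and 6^2 + 7^2 = 85.
Assume L_i = 6^i + 7^i for all 1 ≤ i ≤ j, where j ≥ 2.
Then L_{j+1} = 13L_j − 42L_{j−1} = 13·(6^j + 7^j) − 42·(6^{j−1} + 7^{j−1}) = (13·6 − 42)6^{j−1} + (13·7 − 42)7^{j−1} = 36·6^{j−1} + 49·7^{j−1} = 6^{j+1} + 7^{j+1}.
So the formula holds for j+1, and by strong induction L_n = 6^n + 7^n for all n ≥ 1.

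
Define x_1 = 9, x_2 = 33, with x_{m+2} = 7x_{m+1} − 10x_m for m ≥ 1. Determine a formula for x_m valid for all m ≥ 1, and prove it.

Claim: x_m = 2·2^m + 5^m.

Base cases: x_1 = 9 and 2·2^1 + 5^1 = 9; x_2 = 33 and 2·2^2 + 5^2 = 33.
Assume x_i = 2·2^i + 5^i for all 1 ≤ i ≤ j, where j ≥ 2.
Then x_{j+1} = 7x_j − 10x_{j−1} = 7·(2·2^j + 5^j) − 10·(2·2^{j−1} + 5^{j−1}) = 2·(7·2 − 10)2^{j−1} + (7·5 − 10)5^{j−1} = 8·2^{j−1} + 25·5^{j−1} = 2·2^{j+1} + 5^{j+1}.
Hence x_m = 2·2^m + 5^m for every m ≥ 1, by strong induction.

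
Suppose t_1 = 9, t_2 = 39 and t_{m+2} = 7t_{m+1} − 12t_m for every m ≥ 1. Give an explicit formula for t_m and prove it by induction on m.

Claim: t_m = 3·4^m − 3^m.

Base cases: t_1 = 9 and 3·4^1 − 3^1 = 9; t_2 = 39 and 3·4^2 − 3^2 = 39.
Assume t_i = 3·4^i − 3^i for all 1 ≤ i ≤ j, where j ≥ 2.
Then t_{j+1} = 7t_j − 12t_{j−1} = 7·(3·4^j − 3^j) − 12·(3·4^{j−1} − 3^{j−1}) = 3·(7·4 − 12)4^{j−1} − (7·3 − 12)3^{j−1} = 48·4^{j−1} − 9·3^{j−1} = 3·4^{j+1} − 3^{j+1}.
This completes the inductive step, so t_m = 3·4^m − 3^m for all m ≥ 1.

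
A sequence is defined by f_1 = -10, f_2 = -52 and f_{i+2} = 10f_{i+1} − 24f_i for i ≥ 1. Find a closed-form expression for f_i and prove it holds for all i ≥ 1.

Claim: f_i = -6^i − 4^i.

Base cases: f_1 = -10 and -6^1 − 4^1 = -10; f_2 = -52 and -6^2 − 4^2 = -52.
Assume f_t = -6^t − 4^t for all 1 ≤ t ≤ j, where j ≥ 2.
Then f_{j+1} = 10f_j − 24f_{j−1} = 10·(-6^j − 4^j) − 24·(-6^{j−1} − 4^{j−1}) = -(10·6 − 24)6^{j−1} − (10·4 − 24)4^{j−1} = -36·6^{j−1} − 16·4^{j−1} = -6^{j+1} − 4^{j+1}.
By strong induction, f_i = -6^i − 4^i for all i ≥ 1.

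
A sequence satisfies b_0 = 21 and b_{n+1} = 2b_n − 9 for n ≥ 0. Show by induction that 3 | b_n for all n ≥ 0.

Base case: b_0 = 21 = 3·7, so 3 | b_0.
Assume 3 | b_r, so b_r = 3t for some integer t.
Then b_{r+1} = 2b_r − 9 = 2·(3t) − 9 = 3(2t − 3), so 3 | b_{r+1}.
So the property holds for r+1, and by induction 3 | b_n for all n ≥ 0.

3 | b_n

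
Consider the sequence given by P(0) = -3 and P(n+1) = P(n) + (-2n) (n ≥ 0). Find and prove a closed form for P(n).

Claim: P(n) = -n^2 + n − 3.

Base case: P(0) = -3, and -0^2 + 0 − 3 = -3.
Assume P(m) = -m^2 + m − 3.
Then P(m+1) = P(m) + (-2m) = (-m^2 + m − 3) + (-2m) = -m^2 − m − 3,
and -(m+1)^2 + (m+1) − 3 = -m^2 − m − 3.
By induction, P(n) = -n^2 + n − 3 for all n ≥ 0.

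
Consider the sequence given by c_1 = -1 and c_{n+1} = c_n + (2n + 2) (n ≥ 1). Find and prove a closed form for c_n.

Claim: c_n = n^2 + n − 3.

Base case: c_1 = -1, and 1^2 + 1 − 3 = -1.
Assume c_r = r^2 + r − 3.
Then c_{r+1} = c_r + (2r + 2) = (r^2 + r − 3) + (2r + 2) = r^2 + 3r − 1,
and (r+1)^2 + (r+1) − 3 = r^2 + 3r − 1.
Hence c_n = n^2 + n − 3 for every n ≥ 1, by induction.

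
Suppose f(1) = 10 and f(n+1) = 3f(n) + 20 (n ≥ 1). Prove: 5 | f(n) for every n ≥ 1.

Base case: f(1) = 10 = 5·2, so 5 | f(1).
Assume 5 | f(r), so f(r) = 5t for some integer t.
Then f(r+1) = 3f(r) + 20 = 3·(5t) + 20 = 5(3t + 4), so 5 | f(r+1).
This completes the inductive step, so 5 | f(n) for all n ≥ 1.

5 | f(n)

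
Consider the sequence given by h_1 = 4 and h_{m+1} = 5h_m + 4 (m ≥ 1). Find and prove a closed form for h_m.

Claim: h_m = 5^m − 1.

Base case: h_1 = 4, and 5^1 − 1 = 5 − 1 = 4.
Assume h_k = 5^k − 1 for some k ≥ 1.
Then h_{k+1} = 5h_k + 4 = 5·(5^k − 1) + 4 = 5^{k+1} − 5 + 4 = 5^{k+1} − 1.
By induction, h_m = 5^m − 1 for all m ≥ 1.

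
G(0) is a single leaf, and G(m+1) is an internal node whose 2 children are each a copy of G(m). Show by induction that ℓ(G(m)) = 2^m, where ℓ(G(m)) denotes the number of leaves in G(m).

Base case: ℓ(G(0)) = 1, and 2^0 = 1.
Assume ℓ(G(j)) = 2^j.
Then ℓ(G(j+1)) = 2·ℓ(G(j)) = 2·2^j = 2^{j+1}.
So the formula holds for j+1, and by induction ℓ(G(m)) = 2^m for all m ≥ 0.

ℓ(G(m)) = 2^m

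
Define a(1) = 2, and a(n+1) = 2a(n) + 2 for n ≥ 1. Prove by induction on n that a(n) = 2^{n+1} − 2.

Base case: a(1) = 2, and 2^{1+1} − 2 = 4 − 2 = 2.
Assume a(m) = 2^{m+1} − 2 for some m ≥ 1.
Then a(m+1) = 2a(m) + 2 = 2·(2^{m+1} − 2) + 2 = 2^{m+2} − 4 + 2 = 2^{m+2} − 2.
Hence a(n) = 2^{n+1} − 2 for every n ≥ 1, by induction.

a(n) = 2^{n+1} − 2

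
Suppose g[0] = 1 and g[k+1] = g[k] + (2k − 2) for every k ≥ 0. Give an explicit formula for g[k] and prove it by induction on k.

Claim: g[k] = k^2 − 3k + 1.

Base case: g[0] = 1, and 0^2 − 3·0 + 1 = 1.
Assume g[j] = j^2 − 3j + 1.
Then g[j+1] = g[j] + (2j − 2) = (j^2 − 3j + 1) + (2j − 2) = j^2 − j − 1,
and (j+1)^2 − 3·(j+1) + 1 = j^2 − j − 1.
By induction, g[k] = k^2 − 3k + 1 for all k ≥ 0.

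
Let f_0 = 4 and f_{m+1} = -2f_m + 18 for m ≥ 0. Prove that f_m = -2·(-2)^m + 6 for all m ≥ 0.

Base case: f_0 = 4, and -2·(-2)^0 + 6 = -2 + 6 = 4.
Assume f_j = -2·(-2)^j + 6 for some j ≥ 0.
Then f_{j+1} = -2f_j + 18 = -2·(-2·(-2)^j + 6) + 18 = 4·(-2)^j − 12 + 18 = -2·(-2)^{j+1} + 6.
So the formula holds for j+1, and by induction f_m = -2·(-2)^m + 6 for all m ≥ 0.

f_m = -2·(-2)^m + 6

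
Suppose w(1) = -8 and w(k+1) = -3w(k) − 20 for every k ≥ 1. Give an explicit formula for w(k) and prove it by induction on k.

Claim: w(k) = (-3)^k − 5.

Base case: w(1) = -8, and (-3)^1 − 5 = -3 − 5 = -8.
Assume w(r) = (-3)^r − 5 for some r ≥ 1.
Then w(r+1) = -3w(r) − 20 = -3·((-3)^r − 5) − 20 = -3·(-3)^r + 15 − 20 = (-3)^{r+1} − 5.
By induction, w(k) = (-3)^k − 5 for all k ≥ 1.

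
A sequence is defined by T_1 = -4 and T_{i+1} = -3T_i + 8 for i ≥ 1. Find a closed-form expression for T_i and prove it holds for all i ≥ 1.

Claim: T_i = 2·(-3)^i + 2.

Base case: T_1 = -4, and 2·(-3)^1 + 2 = -6 + 2 = -4.
Assume T_r = 2·(-3)^r + 2 for some r ≥ 1.
Then T_{r+1} = -3T_r + 8 = -3·(2·(-3)^r + 2) + 8 = -6·(-3)^r − 6 + 8 = 2·(-3)^{r+1} + 2.
So the formula holds for r+1, and by induction T_i = 2·(-3)^i + 2 for all i ≥ 1.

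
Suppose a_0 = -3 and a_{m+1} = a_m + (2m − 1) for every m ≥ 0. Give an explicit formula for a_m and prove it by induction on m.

Claim: a_m = m^2 − 2m − 3.

Base case: a_0 = -3, and 0^2 − 2·0 − 3 = -3.
Assume a_j = j^2 − 2j − 3.
Then a_{j+1} = a_j + (2j − 1) = (j^2 − 2j − 3) + (2j − 1) = j^2 − 4,
and (j+1)^2 − 2·(j+1) − 3 = j^2 − 4.
By induction, a_m = m^2 − 2m − 3 for all m ≥ 0.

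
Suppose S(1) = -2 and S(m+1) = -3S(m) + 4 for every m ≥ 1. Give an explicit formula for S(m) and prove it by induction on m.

Claim: S(m) = (-3)^m + 1.

Base case: S(1) = -2, and (-3)^1 + 1 = -3 + 1 = -2.
Assume S(r) = (-3)^r + 1 for some r ≥ 1.
Then S(r+1) = -3S(r) + 4 = -3·((-3)^r + 1) + 4 = -3·(-3)^r − 3 + 4 = (-3)^{r+1} + 1.
Hence S(m) = (-3)^m + 1 for every m ≥ 1, by induction.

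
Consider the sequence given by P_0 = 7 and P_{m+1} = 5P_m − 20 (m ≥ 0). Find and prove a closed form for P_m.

Claim: P_m = 2·5^m + 5.

Base case: P_0 = 7, and 2·5^0 + 5 = 2 + 5 = 7.
Assume P_k = 2·5^k + 5 for some k ≥ 0.
Then P_{k+1} = 5P_k − 20 = 5·(2·5^k + 5) − 20 = 10·5^k + 25 − 20 = 2·5^{k+1} + 5.
Hence P_m = 2·5^m + 5 for every m ≥ 0, by induction.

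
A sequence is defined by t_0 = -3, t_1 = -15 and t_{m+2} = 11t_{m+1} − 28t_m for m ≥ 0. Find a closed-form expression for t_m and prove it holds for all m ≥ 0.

Claim: t_m = -7^m − 2·4^m.

Base cases: t_0 = -3 and -7^0 − 2·4^0 = -3; t_1 = -15 and -7^1 − 2·4^1 = -15.
Assume t_j = -7^j − 2·4^j for all 0 ≤ j ≤ k, where k ≥ 1.
Then t_{k+1} = 11t_k − 28t_{k−1} = 11·(-7^k − 2·4^k) − 28·(-7^{k−1} − 2·4^{k−1}) = -(11·7 − 28)7^{k−1} − 2·(11·4 − 28)4^{k−1} = -49·7^{k−1} − 32·4^{k−1} = -7^{k+1} − 2·4^{k+1}.
So the formula holds for k+1, and by strong induction t_m = -7^m − 2·4^m for all m ≥ 0.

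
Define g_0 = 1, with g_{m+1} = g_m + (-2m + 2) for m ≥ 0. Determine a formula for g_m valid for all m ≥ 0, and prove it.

Claim: g_m = -m^2 + 3m + 1.

Base case: g_0 = 1, and -0^2 + 3·0 + 1 = 1.
Assume g_r = -r^2 + 3r + 1.
Then g_{r+1} = g_r + (-2r + 2) = (-r^2 + 3r + 1) + (-2r + 2) = -r^2 + r + 3,
and -(r+1)^2 + 3·(r+1) + 1 = -r^2 + r + 3.
By induction, g_m = -m^2 + 3m + 1 for all m ≥ 0.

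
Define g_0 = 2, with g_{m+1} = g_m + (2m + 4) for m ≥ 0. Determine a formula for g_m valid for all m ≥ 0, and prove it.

Claim: g_m = m^2 + 3m + 2.

Base case: g_0 = 2, and 0^2 + 3·0 + 2 = 2.
Assume g_k = k^2 + 3k + 2.
Then g_{k+1} = g_k + (2k + 4) = (k^2 + 3k + 2) + (2k + 4) = k^2 + 5k + 6,
and (k+1)^2 + 3·(k+1) + 2 = k^2 + 5k + 6.
Hence g_m = m^2 + 3m + 2 for every m ≥ 0, by induction.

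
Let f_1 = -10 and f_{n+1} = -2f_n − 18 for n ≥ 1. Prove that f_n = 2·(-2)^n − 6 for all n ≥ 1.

Base case: f_1 = -10, and 2·(-2)^1 − 6 = -4 − 6 = -10.
Assume f_j = 2·(-2)^j − 6 for some j ≥ 1.
Then f_{j+1} = -2f_j − 18 = -2·(2·(-2)^j − 6) − 18 = -4·(-2)^j + 12 − 18 = 2·(-2)^{j+1} − 6.
So the formula holds for j+1, and by induction f_n = 2·(-2)^n − 6 for all n ≥ 1.

f_n = 2·(-2)^n − 6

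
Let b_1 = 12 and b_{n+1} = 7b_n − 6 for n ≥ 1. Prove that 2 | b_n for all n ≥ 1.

Base case: b_1 = 12 = 2·6, so 2 | b_1.
Assume 2 | b_m, so b_m = 2t for some integer t.
Then b_{m+1} = 7b_m − 6 = 7·(2t) − 6 = 2(7t − 3), so 2 | b_{m+1}.
This completes the inductive step, so 2 | b_n for all n ≥ 1.

2 | b_n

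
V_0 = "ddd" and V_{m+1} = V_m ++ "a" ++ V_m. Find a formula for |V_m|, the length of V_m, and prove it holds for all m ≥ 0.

Claim: |V_m| = 2^{m+2} − 1.

Base case: |V_0| = 3, and 2^{0+2} − 1 = 3.
Assume |V_r| = 2^{r+2} − 1.
Then |V_{r+1}| = |V_r| + 1 + |V_r| = 2|V_r| + 1 = 2(2^{r+2} − 1) + 1 = 2^{r+3} − 2 + 1 = 2^{r+3} − 1.
So the formula holds for r+1, and by induction |V_m| = 2^{m+2} − 1 for all m ≥ 0.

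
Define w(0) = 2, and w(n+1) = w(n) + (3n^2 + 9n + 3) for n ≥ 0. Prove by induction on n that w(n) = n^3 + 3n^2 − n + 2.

Base case: w(0) = 2, and 0^3 + 3·0^2 − 0 + 2 = 2.
Assume w(k) = k^3 + 3k^2 − k + 2.
Then w(k+1) = w(k) + (3k^2 + 9k + 3) = (k^3 + 3k^2 − k + 2) + (3k^2 + 9k + 3) = k^3 + 6k^2 + 8k + 5,
and (k+1)^3 + 3·(k+1)^2 − (k+1) + 2 = k^3 + 6k^2 + 8k + 5.
By induction, w(n) = n^3 + 3n^2 − n + 2 for all n ≥ 0.

w(n) = n^3 + 3n^2 − n + 2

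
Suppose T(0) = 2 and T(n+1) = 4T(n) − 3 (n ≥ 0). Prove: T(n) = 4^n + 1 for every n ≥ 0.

Base case: T(0) = 2, and 4^0 + 1 = 1 + 1 = 2.
Assume T(m) = 4^m + 1 for some m ≥ 0.
Then T(m+1) = 4T(m) − 3 = 4·(4^m + 1) − 3 = 4^{m+1} + 4 − 3 = 4^{m+1} + 1.
Hence T(n) = 4^n + 1 for every n ≥ 0, by induction.

T(n) = 4^n + 1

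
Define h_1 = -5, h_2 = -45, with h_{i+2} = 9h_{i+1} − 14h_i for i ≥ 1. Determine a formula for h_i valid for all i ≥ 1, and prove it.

Claim: h_i = -7^i + 2^i.

Base cases: h_1 = -5 and -7^1 + 2^1 = -5; h_2 = -45 and -7^2 + 2^2 = -45.
Assume h_j = -7^j + 2^j for all 1 ≤ j ≤ m, where m ≥ 2.
Then h_{m+1} = 9h_m − 14h_{m−1} = 9·(-7^m + 2^m) − 14·(-7^{m−1} + 2^{m−1}) = -(9·7 − 14)7^{m−1} + (9·2 − 14)2^{m−1} = -49·7^{m−1} + 4·2^{m−1} = -7^{m+1} + 2^{m+1}.
Hence h_i = -7^i + 2^i for every i ≥ 1, by strong induction.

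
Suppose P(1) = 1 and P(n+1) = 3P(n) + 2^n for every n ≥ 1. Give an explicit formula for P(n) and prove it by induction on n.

Claim: P(n) = 3^n − 2^n.

Base case: P(1) = 1, and 3^1 − 2^1 = 3 − 2 = 1.
Assume P(m) = 3^m − 2^m for some m ≥ 1.
Then P(m+1) = 3P(m) + 2^m = 3·(3^m − 2^m) + 2^m = 3^{m+1} − 3·2^m + 2^m = 3^{m+1} − 2·2^m = 3^{m+1} − 2^{m+1}.
Hence P(n) = 3^n − 2^n for every n ≥ 1, by induction.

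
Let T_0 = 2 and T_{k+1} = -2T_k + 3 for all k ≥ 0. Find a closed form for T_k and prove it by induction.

Claim: T_k = (-2)^k + 1.

Base case: T_0 = 2, and (-2)^0 + 1 = 1 + 1 = 2.
Assume T_m = (-2)^m + 1 for some m ≥ 0.
Then T_{m+1} = -2T_m + 3 = -2·((-2)^m + 1) + 3 = -2·(-2)^m − 2 + 3 = (-2)^{m+1} + 1.
So the formula holds for m+1, and by induction T_k = (-2)^k + 1 for all k ≥ 0.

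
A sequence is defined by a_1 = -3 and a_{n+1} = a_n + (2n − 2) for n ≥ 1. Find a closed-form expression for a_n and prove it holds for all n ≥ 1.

Claim: a_n = n^2 − 3n − 1.

Base case: a_1 = -3, and 1^2 − 3·1 − 1 = -3.
Assume a_k = k^2 − 3k − 1.
Then a_{k+1} = a_k + (2k − 2) = (k^2 − 3k − 1) + (2k − 2) = k^2 − k − 3,
and (k+1)^2 − 3·(k+1) − 1 = k^2 − k − 3.
By induction, a_n = n^2 − 3n − 1 for all n ≥ 1.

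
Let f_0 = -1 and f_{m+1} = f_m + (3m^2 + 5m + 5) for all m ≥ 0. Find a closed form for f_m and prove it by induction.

Claim: f_m = m^3 + m^2 + 3m − 1.

Base case: f_0 = -1, and 0^3 + 0^2 + 3·0 − 1 = -1.
Assume f_r = r^3 + r^2 + 3r − 1.
Then f_{r+1} = f_r + (3r^2 + 5r + 5) = (r^3 + r^2 + 3r − 1) + (3r^2 + 5r + 5) = r^3 + 4r^2 + 8r + 4,
and (r+1)^3 + (r+1)^2 + 3·(r+1) − 1 = r^3 + 4r^2 + 8r + 4.
Hence f_m = m^3 + m^2 + 3m − 1 for every m ≥ 0, by induction.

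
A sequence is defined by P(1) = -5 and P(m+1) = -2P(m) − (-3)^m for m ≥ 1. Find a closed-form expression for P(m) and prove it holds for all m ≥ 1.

Claim: P(m) = (-2)^m + (-3)^m.

Base case: P(1) = -5, and (-2)^1 + (-3)^1 = -2 − 3 = -5.
Assume P(j) = (-2)^j + (-3)^j for some j ≥ 1.
Then P(j+1) = -2P(j) − (-3)^j = -2·((-2)^j + (-3)^j) − (-3)^j = (-2)^{j+1} − 2·(-3)^j − (-3)^j = (-2)^{j+1} − 3·(-3)^j = (-2)^{j+1} + (-3)^{j+1}.
Hence P(m) = (-2)^m + (-3)^m for every m ≥ 1, by induction.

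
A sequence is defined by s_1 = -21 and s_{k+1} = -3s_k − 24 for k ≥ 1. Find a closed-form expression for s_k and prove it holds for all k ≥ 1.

Claim: s_k = 5·(-3)^k − 6.

Base case: s_1 = -21, and 5·(-3)^1 − 6 = -15 − 6 = -21.
Assume s_m = 5·(-3)^m − 6 for some m ≥ 1.
Then s_{m+1} = -3s_m − 24 = -3·(5·(-3)^m − 6) − 24 = -15·(-3)^m + 18 − 24 = 5·(-3)^{m+1} − 6.
This completes the inductive step, so s_k = 5·(-3)^k − 6 for all k ≥ 1.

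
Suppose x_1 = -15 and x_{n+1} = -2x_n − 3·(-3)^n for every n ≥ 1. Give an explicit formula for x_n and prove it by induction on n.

Claim: x_n = 3·(-2)^n + 3·(-3)^n.

Base case: x_1 = -15, and 3·(-2)^1 + 3·(-3)^1 = -6 − 9 = -15.
Assume x_k = 3·(-2)^k + 3·(-3)^k for some k ≥ 1.
Then x_{k+1} = -2x_k − 3·(-3)^k = -2·(3·(-2)^k + 3·(-3)^k) − 3·(-3)^k = 3·(-2)^{k+1} − 6·(-3)^k − 3·(-3)^k = 3·(-2)^{k+1} − 9·(-3)^k = 3·(-2)^{k+1} + 3·(-3)^{k+1}.
By induction, x_n = 3·(-2)^n + 3·(-3)^n for all n ≥ 1.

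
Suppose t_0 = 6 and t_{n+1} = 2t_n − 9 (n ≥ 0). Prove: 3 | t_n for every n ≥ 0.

Base case: t_0 = 6 = 3·2, so 3 | t_0.
Assume 3 | t_j, so t_j = 3s for some integer s.
Then t_{j+1} = 2t_j − 9 = 2·(3s) − 9 = 3(2s − 3), so 3 | t_{j+1}.
So the property holds for j+1, and by induction 3 | t_n for all n ≥ 0.

3 | t_n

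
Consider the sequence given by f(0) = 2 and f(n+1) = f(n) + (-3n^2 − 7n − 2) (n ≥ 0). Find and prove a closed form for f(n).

Claim: f(n) = -n^3 − 2n^2 + n + 2.

Base case: f(0) = 2, and -0^3 − 2·0^2 + 0 + 2 = 2.
Assume f(m) = -m^3 − 2m^2 + m + 2.
Then f(m+1) = f(m) + (-3m^2 − 7m − 2) = (-m^3 − 2m^2 + m + 2) + (-3m^2 − 7m − 2) = -m^3 − 5m^2 − 6m,
and -(m+1)^3 − 2·(m+1)^2 + (m+1) + 2 = -m^3 − 5m^2 − 6m.
Hence f(n) = -n^3 − 2n^2 + n + 2 for every n ≥ 0, by induction.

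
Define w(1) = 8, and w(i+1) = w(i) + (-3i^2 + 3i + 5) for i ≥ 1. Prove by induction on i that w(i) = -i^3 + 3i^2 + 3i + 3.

Base case: w(1) = 8, and -1^3 + 3·1^2 + 3·1 + 3 = 8.
Assume w(j) = -j^3 + 3j^2 + 3j + 3.
Then w(j+1) = w(j) + (-3j^2 + 3j + 5) = (-j^3 + 3j^2 + 3j + 3) + (-3j^2 + 3j + 5) = -j^3 + 6j + 8,
and -(j+1)^3 + 3·(j+1)^2 + 3·(j+1) + 3 = -j^3 + 6j + 8.
This completes the inductive step, so w(i) = -i^3 + 3i^2 + 3i + 3 for all i ≥ 1.

w(i) = -i^3 + 3i^2 + 3i + 3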